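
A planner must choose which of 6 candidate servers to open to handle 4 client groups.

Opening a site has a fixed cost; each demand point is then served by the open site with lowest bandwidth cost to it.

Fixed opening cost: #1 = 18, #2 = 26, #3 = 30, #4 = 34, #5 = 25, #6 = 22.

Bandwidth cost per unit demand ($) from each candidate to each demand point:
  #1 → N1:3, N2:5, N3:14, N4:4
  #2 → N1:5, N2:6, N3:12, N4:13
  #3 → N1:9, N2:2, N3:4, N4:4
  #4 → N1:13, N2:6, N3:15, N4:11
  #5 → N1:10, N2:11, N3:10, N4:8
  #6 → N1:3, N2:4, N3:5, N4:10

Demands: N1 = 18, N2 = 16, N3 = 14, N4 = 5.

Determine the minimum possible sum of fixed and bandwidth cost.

Open {#1, #3}: assign each demand point to its cheapest open site.
  N1→#1 18×3=54, N2→#3 16×2=32, N3→#3 14×4=56, N4→#1 5×4=20
  bandwidth cost 162, fixed 48 → total 210.
Compare {#3, #6}: bandwidth cost 162 + fixed 52 = 214.
Compare {#1, #3, #6}: bandwidth cost 162 + fixed 70 = 232.
Compare {#1, #3, #5}: bandwidth cost 162 + fixed 73 = 235.
All other subsets cost ≥ 214. Minimum total cost: 210.

210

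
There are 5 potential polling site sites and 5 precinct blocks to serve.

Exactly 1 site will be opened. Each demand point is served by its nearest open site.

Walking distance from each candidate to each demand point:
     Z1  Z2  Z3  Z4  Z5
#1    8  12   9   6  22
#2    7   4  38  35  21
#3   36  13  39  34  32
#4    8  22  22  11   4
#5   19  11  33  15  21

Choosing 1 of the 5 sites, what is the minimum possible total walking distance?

Open {#1}.
  Z1→#1 8, Z2→#1 12, Z3→#1 9, Z4→#1 6, Z5→#1 22  ⇒ total 57.
Compare {#4}: total 67.
Compare {#5}: total 99.
No size-1 selection does better; minimum is 57.

57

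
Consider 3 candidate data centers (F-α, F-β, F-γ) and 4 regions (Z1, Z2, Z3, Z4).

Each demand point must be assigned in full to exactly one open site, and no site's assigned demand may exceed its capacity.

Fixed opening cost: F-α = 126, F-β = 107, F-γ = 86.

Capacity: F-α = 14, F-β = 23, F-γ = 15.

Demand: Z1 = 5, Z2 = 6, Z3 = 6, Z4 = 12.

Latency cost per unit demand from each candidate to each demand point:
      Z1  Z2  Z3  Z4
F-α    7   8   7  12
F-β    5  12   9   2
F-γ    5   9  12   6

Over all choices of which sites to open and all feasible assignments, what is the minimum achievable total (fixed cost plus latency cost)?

350

Open {F-β, F-γ}; cheapest assignment that respects the capacities:
  F-β (cap 23, load 23): Z1, Z3, Z4 — cost 5×5 + 6×9 + 12×2 = 103
  F-γ (cap 15, load 6): Z2 — cost 6×9 = 54
  Shipping 157, fixed 193 → total 350.
  Any other capacity-feasible assignment to {F-β, F-γ} ships for at least 157.
Compare {F-α, F-β}: its best feasible assignment gives total 372.
Compare {F-α, F-β, F-γ}: its best feasible assignment gives total 458.
Every other set of open sites that can feasibly serve all demand totals ≥ 372 even under its best assignment. Minimum: 350.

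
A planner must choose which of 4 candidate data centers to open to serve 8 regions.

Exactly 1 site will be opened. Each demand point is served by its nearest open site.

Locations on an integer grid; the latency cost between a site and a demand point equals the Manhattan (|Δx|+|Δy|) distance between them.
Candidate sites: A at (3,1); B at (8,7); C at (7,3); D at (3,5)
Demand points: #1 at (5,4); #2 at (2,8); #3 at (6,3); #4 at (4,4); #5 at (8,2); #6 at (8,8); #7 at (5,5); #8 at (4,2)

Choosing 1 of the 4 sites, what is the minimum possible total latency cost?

34

Open {C}.
  #1→C 3, #2→C 10, #3→C 1, #4→C 4, #5→C 2, #6→C 6, #7→C 4, #8→C 4  ⇒ total 34.
Compare {D}: total 36.
Compare {B}: total 46.
No size-1 selection does better; minimum is 34.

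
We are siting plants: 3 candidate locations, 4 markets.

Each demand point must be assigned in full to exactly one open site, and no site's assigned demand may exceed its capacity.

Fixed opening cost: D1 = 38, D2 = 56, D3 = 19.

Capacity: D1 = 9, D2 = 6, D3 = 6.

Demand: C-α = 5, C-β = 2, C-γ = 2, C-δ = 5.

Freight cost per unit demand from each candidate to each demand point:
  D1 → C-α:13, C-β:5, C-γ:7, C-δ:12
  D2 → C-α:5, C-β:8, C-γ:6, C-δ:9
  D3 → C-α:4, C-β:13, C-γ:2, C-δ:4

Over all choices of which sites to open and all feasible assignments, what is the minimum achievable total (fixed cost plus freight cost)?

Open {D1, D3}; cheapest assignment that respects the capacities:
  D1 (cap 9, load 9): C-β, C-γ, C-δ — cost 2×5 + 2×7 + 5×12 = 84
  D3 (cap 6, load 5): C-α — cost 5×4 = 20
  Shipping 104, fixed 57 → total 161.
  Any other capacity-feasible assignment to {D1, D3} ships for at least 104.
Compare {D1, D2, D3}: its best feasible assignment gives total 182.
Compare {D1, D2}: its best feasible assignment gives total 203.
Every other set of open sites that can feasibly serve all demand totals ≥ 182 even under its best assignment. Minimum: 161.

161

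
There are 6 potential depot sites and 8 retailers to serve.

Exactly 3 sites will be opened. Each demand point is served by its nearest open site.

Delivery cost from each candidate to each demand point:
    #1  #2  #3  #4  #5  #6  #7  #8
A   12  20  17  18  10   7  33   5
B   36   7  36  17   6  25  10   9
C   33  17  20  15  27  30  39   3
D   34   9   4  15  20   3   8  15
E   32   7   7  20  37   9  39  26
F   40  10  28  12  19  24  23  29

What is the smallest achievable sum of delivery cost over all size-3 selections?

Open {A, B, D}.
  #1→A 12, #2→B 7, #3→D 4, #4→D 15, #5→B 6, #6→D 3, #7→D 8, #8→A 5  ⇒ total 60.
Compare {A, D, F}: total 63.
Compare {A, C, D}: total 64.
No size-3 selection does better; minimum is 60.

60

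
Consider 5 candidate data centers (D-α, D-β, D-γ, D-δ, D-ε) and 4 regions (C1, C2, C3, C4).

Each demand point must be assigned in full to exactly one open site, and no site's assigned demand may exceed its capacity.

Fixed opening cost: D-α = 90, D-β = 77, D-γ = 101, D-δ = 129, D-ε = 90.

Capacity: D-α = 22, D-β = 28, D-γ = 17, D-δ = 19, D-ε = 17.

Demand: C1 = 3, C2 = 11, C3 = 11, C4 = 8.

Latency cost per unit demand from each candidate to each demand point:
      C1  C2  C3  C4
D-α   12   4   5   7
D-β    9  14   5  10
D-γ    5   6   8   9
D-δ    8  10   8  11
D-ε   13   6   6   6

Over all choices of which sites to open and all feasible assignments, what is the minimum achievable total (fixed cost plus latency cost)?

Open {D-α, D-β}; cheapest assignment that respects the capacities:
  D-α (cap 22, load 19): C2, C4 — cost 11×4 + 8×7 = 100
  D-β (cap 28, load 14): C1, C3 — cost 3×9 + 11×5 = 82
  Shipping 182, fixed 167 → total 349.
  Any other capacity-feasible assignment to {D-α, D-β} ships for at least 182.
Compare {D-α, D-ε}: its best feasible assignment gives total 366.
Compare {D-α, D-γ}: its best feasible assignment gives total 377.
Every other set of open sites that can feasibly serve all demand totals ≥ 366 even under its best assignment. Minimum: 349.

349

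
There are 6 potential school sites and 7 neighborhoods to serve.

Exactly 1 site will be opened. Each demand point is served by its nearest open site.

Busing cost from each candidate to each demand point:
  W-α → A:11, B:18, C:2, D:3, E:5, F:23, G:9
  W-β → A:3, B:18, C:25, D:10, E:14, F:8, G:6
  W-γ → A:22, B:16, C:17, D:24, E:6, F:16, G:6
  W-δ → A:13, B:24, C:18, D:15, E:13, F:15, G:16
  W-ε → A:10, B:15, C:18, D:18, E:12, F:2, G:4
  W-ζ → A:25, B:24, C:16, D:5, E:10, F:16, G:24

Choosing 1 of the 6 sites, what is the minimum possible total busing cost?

Open {W-α}.
  A→W-α 11, B→W-α 18, C→W-α 2, D→W-α 3, E→W-α 5, F→W-α 23, G→W-α 9  ⇒ total 71.
Compare {W-ε}: total 79.
Compare {W-β}: total 84.
No size-1 selection does better; minimum is 71.

71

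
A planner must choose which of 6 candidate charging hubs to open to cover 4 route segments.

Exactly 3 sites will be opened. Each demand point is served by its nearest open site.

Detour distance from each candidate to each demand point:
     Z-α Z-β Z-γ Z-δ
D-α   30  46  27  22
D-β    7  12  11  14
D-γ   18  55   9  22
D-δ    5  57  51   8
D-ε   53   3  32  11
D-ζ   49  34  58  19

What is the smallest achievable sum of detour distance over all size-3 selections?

Open {D-γ, D-δ, D-ε}.
  Z-α→D-δ 5, Z-β→D-ε 3, Z-γ→D-γ 9, Z-δ→D-δ 8  ⇒ total 25.
Compare {D-β, D-δ, D-ε}: total 27.
Compare {D-β, D-γ, D-ε}: total 30.
No size-3 selection does better; minimum is 25.

25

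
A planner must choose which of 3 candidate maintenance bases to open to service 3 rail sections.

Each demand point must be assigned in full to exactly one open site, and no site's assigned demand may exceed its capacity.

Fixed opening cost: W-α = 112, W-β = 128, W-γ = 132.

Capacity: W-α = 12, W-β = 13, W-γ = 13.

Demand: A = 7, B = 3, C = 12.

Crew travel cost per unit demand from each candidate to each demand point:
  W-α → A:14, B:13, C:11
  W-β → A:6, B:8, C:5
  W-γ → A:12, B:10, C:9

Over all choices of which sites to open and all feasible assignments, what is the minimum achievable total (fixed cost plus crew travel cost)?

Open {W-β, W-γ}; cheapest assignment that respects the capacities:
  W-β (cap 13, load 12): C — cost 12×5 = 60
  W-γ (cap 13, load 10): A, B — cost 7×12 + 3×10 = 114
  Shipping 174, fixed 260 → total 434.
  Any other capacity-feasible assignment to {W-β, W-γ} ships for at least 174.
Compare {W-α, W-β}: its best feasible assignment gives total 437.
Compare {W-α, W-γ}: its best feasible assignment gives total 489.
Every other set of open sites that can feasibly serve all demand totals ≥ 437 even under its best assignment. Minimum: 434.

434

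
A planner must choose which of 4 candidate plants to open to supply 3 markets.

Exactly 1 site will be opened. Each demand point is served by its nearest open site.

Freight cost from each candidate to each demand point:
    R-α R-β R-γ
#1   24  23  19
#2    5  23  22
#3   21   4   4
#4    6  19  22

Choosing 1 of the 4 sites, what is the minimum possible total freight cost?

29

Open {#3}.
  R-α→#3 21, R-β→#3 4, R-γ→#3 4  ⇒ total 29.
Compare {#4}: total 47.
Compare {#2}: total 50.
No size-1 selection does better; minimum is 29.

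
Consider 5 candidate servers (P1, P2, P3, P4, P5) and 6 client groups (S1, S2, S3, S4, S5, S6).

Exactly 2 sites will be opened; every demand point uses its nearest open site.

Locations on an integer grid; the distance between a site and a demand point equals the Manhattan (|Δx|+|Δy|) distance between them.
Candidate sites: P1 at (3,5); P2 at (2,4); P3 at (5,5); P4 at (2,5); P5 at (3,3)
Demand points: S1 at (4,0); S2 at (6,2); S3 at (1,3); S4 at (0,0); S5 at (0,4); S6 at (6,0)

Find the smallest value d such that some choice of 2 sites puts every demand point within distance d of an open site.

6

Open {P1, P5}.
  Farthest demand point is S4 at distance 6 (to P5); all others are ≤ 6.
With {P2, P3} the worst case is 6.
With {P2, P5} the worst case is 6.
No size-2 selection achieves below 6.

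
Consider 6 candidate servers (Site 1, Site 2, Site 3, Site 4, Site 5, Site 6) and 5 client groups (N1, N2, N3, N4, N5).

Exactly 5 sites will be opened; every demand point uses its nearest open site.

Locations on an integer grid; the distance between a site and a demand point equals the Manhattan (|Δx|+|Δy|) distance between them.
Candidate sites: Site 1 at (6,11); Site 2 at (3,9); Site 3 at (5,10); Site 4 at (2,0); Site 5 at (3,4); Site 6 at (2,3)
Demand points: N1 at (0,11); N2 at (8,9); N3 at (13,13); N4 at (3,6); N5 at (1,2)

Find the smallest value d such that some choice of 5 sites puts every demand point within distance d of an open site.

9

Open {Site 1, Site 2, Site 3, Site 4, Site 5}.
  Farthest demand point is N3 at distance 9 (to Site 1); all others are ≤ 9.
With {Site 1, Site 2, Site 3, Site 4, Site 6} the worst case is 9.
With {Site 1, Site 2, Site 3, Site 5, Site 6} the worst case is 9.
No size-5 selection achieves below 9.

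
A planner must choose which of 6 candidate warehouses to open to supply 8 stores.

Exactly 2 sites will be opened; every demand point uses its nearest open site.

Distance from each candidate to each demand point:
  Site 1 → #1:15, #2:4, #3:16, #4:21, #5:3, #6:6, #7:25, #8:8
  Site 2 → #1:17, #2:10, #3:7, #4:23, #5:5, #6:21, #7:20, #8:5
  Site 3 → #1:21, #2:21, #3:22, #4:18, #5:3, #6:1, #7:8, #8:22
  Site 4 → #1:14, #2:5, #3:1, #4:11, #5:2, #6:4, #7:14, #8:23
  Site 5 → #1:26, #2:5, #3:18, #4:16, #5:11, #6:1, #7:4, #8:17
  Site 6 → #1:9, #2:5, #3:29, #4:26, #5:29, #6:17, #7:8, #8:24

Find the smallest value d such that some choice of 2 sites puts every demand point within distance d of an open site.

14

Open {Site 1, Site 4}.
  Farthest demand point is #1 at distance 14 (to Site 4); all others are ≤ 14.
With {Site 2, Site 4} the worst case is 14.
With {Site 1, Site 5} the worst case is 16.
No size-2 selection achieves below 14.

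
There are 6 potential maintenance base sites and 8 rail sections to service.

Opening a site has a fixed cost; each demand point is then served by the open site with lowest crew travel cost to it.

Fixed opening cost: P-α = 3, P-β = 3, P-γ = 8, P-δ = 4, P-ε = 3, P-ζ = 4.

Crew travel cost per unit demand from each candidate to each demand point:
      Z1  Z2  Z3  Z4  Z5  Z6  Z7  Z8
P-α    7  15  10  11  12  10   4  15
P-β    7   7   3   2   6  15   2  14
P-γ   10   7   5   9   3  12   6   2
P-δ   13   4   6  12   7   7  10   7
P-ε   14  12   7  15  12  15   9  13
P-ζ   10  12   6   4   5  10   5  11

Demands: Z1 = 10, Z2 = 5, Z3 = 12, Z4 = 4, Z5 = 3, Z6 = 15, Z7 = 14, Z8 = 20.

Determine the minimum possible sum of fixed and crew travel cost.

331

Open {P-β, P-γ, P-δ}: assign each demand point to its cheapest open site.
  Z1→P-β 10×7=70, Z2→P-δ 5×4=20, Z3→P-β 12×3=36, Z4→P-β 4×2=8, Z5→P-γ 3×3=9, Z6→P-δ 15×7=105, Z7→P-β 14×2=28, Z8→P-γ 20×2=40
  crew travel cost 316, fixed 15 → total 331.
Compare {P-α, P-β, P-γ, P-δ}: crew travel cost 316 + fixed 18 = 334.
Compare {P-β, P-γ, P-δ, P-ε}: crew travel cost 316 + fixed 18 = 334.
Compare {P-β, P-γ, P-δ, P-ζ}: crew travel cost 316 + fixed 19 = 335.
All other subsets cost ≥ 334. Minimum total cost: 331.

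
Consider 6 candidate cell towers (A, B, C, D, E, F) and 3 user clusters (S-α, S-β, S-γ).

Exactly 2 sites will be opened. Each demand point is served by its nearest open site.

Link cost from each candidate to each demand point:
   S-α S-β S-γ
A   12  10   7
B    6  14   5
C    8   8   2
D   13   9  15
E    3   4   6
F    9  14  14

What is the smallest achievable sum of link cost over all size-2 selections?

9

Open {C, E}.
  S-α→E 3, S-β→E 4, S-γ→C 2  ⇒ total 9.
Compare {B, E}: total 12.
Compare {A, E}: total 13.
No size-2 selection does better; minimum is 9.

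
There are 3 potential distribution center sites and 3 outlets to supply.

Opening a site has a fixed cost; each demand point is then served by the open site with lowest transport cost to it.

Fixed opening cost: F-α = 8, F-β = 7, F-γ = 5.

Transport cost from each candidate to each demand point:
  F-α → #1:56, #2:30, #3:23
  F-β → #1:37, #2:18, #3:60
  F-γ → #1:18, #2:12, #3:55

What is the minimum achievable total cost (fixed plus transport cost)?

Open {F-α, F-γ}: assign each demand point to its cheapest open site.
  #1→F-γ 18, #2→F-γ 12, #3→F-α 23
  transport cost 53, fixed 13 → total 66.
Compare {F-α, F-β, F-γ}: transport cost 53 + fixed 20 = 73.
Compare {F-γ}: transport cost 85 + fixed 5 = 90.
Compare {F-α, F-β}: transport cost 78 + fixed 15 = 93.
All other subsets cost ≥ 73. Minimum total cost: 66.

66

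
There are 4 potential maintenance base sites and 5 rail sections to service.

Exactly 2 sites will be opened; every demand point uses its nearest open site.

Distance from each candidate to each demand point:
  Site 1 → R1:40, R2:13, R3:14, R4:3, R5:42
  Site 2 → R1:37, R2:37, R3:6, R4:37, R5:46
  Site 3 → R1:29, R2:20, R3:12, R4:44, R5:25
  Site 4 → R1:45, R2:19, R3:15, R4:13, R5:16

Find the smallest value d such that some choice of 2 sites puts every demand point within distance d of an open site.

29

Open {Site 1, Site 3}.
  Farthest demand point is R1 at distance 29 (to Site 3); all others are ≤ 29.
With {Site 3, Site 4} the worst case is 29.
With {Site 2, Site 3} the worst case is 37.
No size-2 selection achieves below 29.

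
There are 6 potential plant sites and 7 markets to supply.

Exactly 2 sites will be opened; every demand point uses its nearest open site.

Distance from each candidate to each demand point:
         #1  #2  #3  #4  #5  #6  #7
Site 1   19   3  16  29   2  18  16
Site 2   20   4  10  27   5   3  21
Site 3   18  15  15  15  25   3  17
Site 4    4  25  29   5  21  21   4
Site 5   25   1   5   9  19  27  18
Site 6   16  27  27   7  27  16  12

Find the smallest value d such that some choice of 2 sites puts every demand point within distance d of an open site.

Open {Site 2, Site 4}.
  Farthest demand point is #3 at distance 10 (to Site 2); all others are ≤ 10.
With {Site 1, Site 6} the worst case is 16.
With {Site 2, Site 6} the worst case is 16.
No size-2 selection achieves below 10.

10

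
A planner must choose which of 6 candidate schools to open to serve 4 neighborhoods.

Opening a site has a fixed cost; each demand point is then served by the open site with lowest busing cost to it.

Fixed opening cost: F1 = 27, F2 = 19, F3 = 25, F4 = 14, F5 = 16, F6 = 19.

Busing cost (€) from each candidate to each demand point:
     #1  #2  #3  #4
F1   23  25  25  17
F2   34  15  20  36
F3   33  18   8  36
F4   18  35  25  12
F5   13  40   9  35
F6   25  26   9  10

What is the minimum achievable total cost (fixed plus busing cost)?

Open {F6}: assign each demand point to its cheapest open site.
  #1→F6 25, #2→F6 26, #3→F6 9, #4→F6 10
  busing cost 70, fixed 19 → total 89.
Compare {F5, F6}: busing cost 58 + fixed 35 = 93.
Compare {F3, F4}: busing cost 56 + fixed 39 = 95.
Compare {F4, F6}: busing cost 63 + fixed 33 = 96.
All other subsets cost ≥ 93. Minimum total cost: 89.

89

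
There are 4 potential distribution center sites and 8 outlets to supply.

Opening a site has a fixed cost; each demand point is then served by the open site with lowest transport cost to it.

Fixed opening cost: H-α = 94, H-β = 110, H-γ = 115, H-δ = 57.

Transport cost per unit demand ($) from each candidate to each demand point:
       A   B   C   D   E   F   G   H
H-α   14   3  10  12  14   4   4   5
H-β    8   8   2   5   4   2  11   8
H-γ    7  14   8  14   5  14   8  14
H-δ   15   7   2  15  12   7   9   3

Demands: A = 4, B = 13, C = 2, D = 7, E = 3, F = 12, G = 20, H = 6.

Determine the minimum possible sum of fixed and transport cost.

460

Open {H-α, H-β}: assign each demand point to its cheapest open site.
  A→H-β 4×8=32, B→H-α 13×3=39, C→H-β 2×2=4, D→H-β 7×5=35, E→H-β 3×4=12, F→H-β 12×2=24, G→H-α 20×4=80, H→H-α 6×5=30
  transport cost 256, fixed 204 → total 460.
Compare {H-α}: transport cost 399 + fixed 94 = 493.
Compare {H-α, H-β, H-δ}: transport cost 244 + fixed 261 = 505.
Compare {H-α, H-δ}: transport cost 365 + fixed 151 = 516.
All other subsets cost ≥ 493. Minimum total cost: 460.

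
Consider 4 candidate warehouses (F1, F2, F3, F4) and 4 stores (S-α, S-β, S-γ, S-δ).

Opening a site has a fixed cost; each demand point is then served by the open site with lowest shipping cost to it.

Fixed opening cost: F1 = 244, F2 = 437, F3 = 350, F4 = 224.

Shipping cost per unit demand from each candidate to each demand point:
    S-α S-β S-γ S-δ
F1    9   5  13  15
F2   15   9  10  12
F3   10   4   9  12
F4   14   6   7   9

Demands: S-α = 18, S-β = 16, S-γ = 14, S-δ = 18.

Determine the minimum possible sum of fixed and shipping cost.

832

Open {F4}: assign each demand point to its cheapest open site.
  S-α→F4 18×14=252, S-β→F4 16×6=96, S-γ→F4 14×7=98, S-δ→F4 18×9=162
  shipping cost 608, fixed 224 → total 832.
Compare {F3}: shipping cost 586 + fixed 350 = 936.
Compare {F1}: shipping cost 694 + fixed 244 = 938.
Compare {F1, F4}: shipping cost 502 + fixed 468 = 970.
All other subsets cost ≥ 936. Minimum total cost: 832.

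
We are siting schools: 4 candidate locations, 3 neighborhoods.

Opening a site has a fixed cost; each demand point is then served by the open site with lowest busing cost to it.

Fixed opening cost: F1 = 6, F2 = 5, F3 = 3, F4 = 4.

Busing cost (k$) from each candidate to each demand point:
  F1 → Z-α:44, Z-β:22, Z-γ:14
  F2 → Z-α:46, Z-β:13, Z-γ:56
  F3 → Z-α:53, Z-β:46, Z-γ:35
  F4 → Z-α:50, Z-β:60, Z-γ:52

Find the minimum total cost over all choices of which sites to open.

Open {F1, F2}: assign each demand point to its cheapest open site.
  Z-α→F1 44, Z-β→F2 13, Z-γ→F1 14
  busing cost 71, fixed 11 → total 82.
Compare {F1, F2, F3}: busing cost 71 + fixed 14 = 85.
Compare {F1}: busing cost 80 + fixed 6 = 86.
Compare {F1, F2, F4}: busing cost 71 + fixed 15 = 86.
All other subsets cost ≥ 85. Minimum total cost: 82.

82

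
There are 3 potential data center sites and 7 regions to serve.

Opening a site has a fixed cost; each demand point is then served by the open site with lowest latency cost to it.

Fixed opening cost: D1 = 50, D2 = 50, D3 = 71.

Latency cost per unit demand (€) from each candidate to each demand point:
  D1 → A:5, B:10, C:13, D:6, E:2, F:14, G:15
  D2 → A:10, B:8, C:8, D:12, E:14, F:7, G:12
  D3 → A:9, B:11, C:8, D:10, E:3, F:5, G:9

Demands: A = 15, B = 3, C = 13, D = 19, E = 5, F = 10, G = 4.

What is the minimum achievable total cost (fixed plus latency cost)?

Open {D1, D3}: assign each demand point to its cheapest open site.
  A→D1 15×5=75, B→D1 3×10=30, C→D3 13×8=104, D→D1 19×6=114, E→D1 5×2=10, F→D3 10×5=50, G→D3 4×9=36
  latency cost 419, fixed 121 → total 540.
Compare {D1, D2}: latency cost 445 + fixed 100 = 545.
Compare {D1, D2, D3}: latency cost 413 + fixed 171 = 584.
Compare {D3}: latency cost 563 + fixed 71 = 634.
All other subsets cost ≥ 545. Minimum total cost: 540.

540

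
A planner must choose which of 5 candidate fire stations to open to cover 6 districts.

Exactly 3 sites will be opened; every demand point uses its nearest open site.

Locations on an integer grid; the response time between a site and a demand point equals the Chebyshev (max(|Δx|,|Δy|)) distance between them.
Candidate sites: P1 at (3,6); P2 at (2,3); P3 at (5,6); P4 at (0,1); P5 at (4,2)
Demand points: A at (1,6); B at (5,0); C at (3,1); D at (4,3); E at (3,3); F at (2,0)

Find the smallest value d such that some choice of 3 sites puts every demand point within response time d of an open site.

2

Open {P1, P2, P5}.
  Farthest demand point is A at response time 2 (to P1); all others are ≤ 2.
With {P1, P3, P5} the worst case is 2.
With {P1, P4, P5} the worst case is 2.
No size-3 selection achieves below 2.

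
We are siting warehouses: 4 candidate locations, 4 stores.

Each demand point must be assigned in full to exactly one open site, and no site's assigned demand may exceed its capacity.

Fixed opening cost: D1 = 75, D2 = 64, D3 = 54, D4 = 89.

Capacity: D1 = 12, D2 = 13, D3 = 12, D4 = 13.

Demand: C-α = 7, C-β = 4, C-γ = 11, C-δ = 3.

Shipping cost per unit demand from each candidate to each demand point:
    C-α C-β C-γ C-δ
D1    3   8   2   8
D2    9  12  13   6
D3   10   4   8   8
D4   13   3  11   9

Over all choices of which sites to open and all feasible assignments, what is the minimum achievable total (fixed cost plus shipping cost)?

Open {D1, D2, D3}; cheapest assignment that respects the capacities:
  D1 (cap 12, load 11): C-γ — cost 11×2 = 22
  D2 (cap 13, load 10): C-α, C-δ — cost 7×9 + 3×6 = 81
  D3 (cap 12, load 4): C-β — cost 4×4 = 16
  Shipping 119, fixed 193 → total 312.
  Any other capacity-feasible assignment to {D1, D2, D3} ships for at least 119.
Compare {D1, D2, D4}: its best feasible assignment gives total 343.
Compare {D1, D3, D4}: its best feasible assignment gives total 346.
Every other set of open sites that can feasibly serve all demand totals ≥ 343 even under its best assignment. Minimum: 312.

312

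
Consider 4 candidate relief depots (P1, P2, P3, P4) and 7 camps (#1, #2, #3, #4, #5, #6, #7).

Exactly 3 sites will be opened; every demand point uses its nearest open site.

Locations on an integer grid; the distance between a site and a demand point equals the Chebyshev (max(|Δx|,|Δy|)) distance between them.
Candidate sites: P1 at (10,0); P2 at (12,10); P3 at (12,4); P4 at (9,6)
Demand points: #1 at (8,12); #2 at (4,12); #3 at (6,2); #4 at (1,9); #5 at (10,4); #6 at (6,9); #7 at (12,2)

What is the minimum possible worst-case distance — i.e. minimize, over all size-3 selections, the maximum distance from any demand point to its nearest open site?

Open {P1, P2, P4}.
  Farthest demand point is #4 at distance 8 (to P4); all others are ≤ 8.
With {P1, P3, P4} the worst case is 8.
With {P2, P3, P4} the worst case is 8.
No size-3 selection achieves below 8.

8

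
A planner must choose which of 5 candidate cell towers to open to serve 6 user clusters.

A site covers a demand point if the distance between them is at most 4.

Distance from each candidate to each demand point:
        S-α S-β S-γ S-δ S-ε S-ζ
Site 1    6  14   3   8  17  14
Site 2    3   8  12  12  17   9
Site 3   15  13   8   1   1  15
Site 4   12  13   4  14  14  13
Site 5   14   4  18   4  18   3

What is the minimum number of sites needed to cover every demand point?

4

Coverage sets (demand points within 4 of each site):
  Site 1: {S-γ}
  Site 2: {S-α}
  Site 3: {S-δ, S-ε}
  Site 4: {S-γ}
  Site 5: {S-β, S-δ, S-ζ}
No 3 sites suffice: every size-3 union leaves at least one demand point uncovered.
But {Site 1, Site 2, Site 3, Site 5} covers everything, so the minimum is 4.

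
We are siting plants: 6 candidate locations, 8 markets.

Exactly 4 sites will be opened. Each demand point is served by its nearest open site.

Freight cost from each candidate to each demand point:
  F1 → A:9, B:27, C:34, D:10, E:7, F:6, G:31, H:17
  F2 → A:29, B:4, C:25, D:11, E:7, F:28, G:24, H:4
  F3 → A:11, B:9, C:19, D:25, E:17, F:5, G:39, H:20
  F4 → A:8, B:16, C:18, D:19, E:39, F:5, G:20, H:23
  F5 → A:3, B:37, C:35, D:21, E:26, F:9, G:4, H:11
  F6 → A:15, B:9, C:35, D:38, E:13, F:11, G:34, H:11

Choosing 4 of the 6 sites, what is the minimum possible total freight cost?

Open {F1, F2, F4, F5}.
  A→F5 3, B→F2 4, C→F4 18, D→F1 10, E→F1 7, F→F4 5, G→F5 4, H→F2 4  ⇒ total 55.
Compare {F1, F2, F3, F5}: total 56.
Compare {F2, F3, F4, F5}: total 56.
No size-4 selection does better; minimum is 55.

55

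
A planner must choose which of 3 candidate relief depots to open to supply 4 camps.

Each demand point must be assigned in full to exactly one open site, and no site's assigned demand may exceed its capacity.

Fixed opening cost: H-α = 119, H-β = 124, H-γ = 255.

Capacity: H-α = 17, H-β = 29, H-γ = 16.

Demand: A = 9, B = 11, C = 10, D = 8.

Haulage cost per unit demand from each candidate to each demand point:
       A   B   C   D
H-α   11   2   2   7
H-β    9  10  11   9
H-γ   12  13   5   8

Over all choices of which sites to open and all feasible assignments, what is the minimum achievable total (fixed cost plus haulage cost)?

526

Open {H-α, H-β}; cheapest assignment that respects the capacities:
  H-α (cap 17, load 10): C — cost 10×2 = 20
  H-β (cap 29, load 28): A, B, D — cost 9×9 + 11×10 + 8×9 = 263
  Shipping 283, fixed 243 → total 526.
  Any other capacity-feasible assignment to {H-α, H-β} ships for at least 283.
Compare {H-β, H-γ}: its best feasible assignment gives total 692.
Compare {H-α, H-β, H-γ}: its best feasible assignment gives total 723.
Every other set of open sites that can feasibly serve all demand totals ≥ 692 even under its best assignment. Minimum: 526.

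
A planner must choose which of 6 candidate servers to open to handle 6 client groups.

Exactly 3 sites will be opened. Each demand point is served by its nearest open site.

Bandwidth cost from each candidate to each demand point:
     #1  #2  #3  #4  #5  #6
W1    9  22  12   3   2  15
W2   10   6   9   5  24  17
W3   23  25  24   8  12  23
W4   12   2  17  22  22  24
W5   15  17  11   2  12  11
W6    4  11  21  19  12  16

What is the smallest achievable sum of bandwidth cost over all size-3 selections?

37

Open {W1, W4, W5}.
  #1→W1 9, #2→W4 2, #3→W5 11, #4→W5 2, #5→W1 2, #6→W5 11  ⇒ total 37.
Compare {W1, W4, W6}: total 38.
Compare {W1, W2, W5}: total 39.
No size-3 selection does better; minimum is 37.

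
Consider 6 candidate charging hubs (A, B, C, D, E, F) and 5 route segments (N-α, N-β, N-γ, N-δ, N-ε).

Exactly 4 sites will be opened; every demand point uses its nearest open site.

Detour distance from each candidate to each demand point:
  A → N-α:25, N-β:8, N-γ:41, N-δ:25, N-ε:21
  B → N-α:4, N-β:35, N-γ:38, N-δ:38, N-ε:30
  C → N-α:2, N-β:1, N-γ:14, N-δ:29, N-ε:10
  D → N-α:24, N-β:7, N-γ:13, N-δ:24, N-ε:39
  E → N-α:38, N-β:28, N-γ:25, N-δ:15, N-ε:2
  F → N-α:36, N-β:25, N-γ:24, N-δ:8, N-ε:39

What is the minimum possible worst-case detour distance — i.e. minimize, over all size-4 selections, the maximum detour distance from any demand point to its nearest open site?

13

Open {A, C, D, F}.
  Farthest demand point is N-γ at detour distance 13 (to D); all others are ≤ 13.
With {B, C, D, F} the worst case is 13.
With {B, D, E, F} the worst case is 13.
No size-4 selection achieves below 13.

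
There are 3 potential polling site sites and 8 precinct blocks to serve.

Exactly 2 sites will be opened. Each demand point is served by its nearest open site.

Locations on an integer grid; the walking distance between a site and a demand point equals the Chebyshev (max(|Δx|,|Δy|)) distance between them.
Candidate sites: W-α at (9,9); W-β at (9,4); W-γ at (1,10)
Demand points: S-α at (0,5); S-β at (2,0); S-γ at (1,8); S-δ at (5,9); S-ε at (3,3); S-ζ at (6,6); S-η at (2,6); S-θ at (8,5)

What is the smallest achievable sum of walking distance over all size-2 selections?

32

Open {W-β, W-γ}.
  S-α→W-γ 5, S-β→W-β 7, S-γ→W-γ 2, S-δ→W-γ 4, S-ε→W-β 6, S-ζ→W-β 3, S-η→W-γ 4, S-θ→W-β 1  ⇒ total 32.
Compare {W-α, W-γ}: total 37.
Compare {W-α, W-β}: total 45.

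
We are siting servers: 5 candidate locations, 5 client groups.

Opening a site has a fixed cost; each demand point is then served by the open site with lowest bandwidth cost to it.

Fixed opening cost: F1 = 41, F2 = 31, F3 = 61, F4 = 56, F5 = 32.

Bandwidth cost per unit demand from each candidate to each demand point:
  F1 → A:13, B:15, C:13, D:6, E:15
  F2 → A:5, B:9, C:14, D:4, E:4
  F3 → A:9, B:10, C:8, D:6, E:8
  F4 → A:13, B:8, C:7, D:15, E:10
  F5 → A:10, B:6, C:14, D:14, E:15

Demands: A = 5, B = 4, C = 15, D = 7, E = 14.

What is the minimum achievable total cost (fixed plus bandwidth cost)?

333

Open {F2, F4}: assign each demand point to its cheapest open site.
  A→F2 5×5=25, B→F4 4×8=32, C→F4 15×7=105, D→F2 7×4=28, E→F2 14×4=56
  bandwidth cost 246, fixed 87 → total 333.
Compare {F2, F3}: bandwidth cost 265 + fixed 92 = 357.
Compare {F2, F4, F5}: bandwidth cost 238 + fixed 119 = 357.
Compare {F1, F2, F4}: bandwidth cost 246 + fixed 128 = 374.
All other subsets cost ≥ 357. Minimum total cost: 333.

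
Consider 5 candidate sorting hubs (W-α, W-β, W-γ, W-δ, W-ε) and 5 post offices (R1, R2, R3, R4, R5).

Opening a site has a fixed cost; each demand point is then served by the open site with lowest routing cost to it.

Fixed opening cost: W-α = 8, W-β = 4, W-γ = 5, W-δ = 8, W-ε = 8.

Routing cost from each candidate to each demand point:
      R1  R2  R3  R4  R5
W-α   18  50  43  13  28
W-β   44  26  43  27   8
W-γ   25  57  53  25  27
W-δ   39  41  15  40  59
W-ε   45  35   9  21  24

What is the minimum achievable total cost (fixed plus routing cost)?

94

Open {W-α, W-β, W-ε}: assign each demand point to its cheapest open site.
  R1→W-α 18, R2→W-β 26, R3→W-ε 9, R4→W-α 13, R5→W-β 8
  routing cost 74, fixed 20 → total 94.
Compare {W-α, W-β, W-γ, W-ε}: routing cost 74 + fixed 25 = 99.
Compare {W-α, W-β, W-δ}: routing cost 80 + fixed 20 = 100.
Compare {W-α, W-β, W-δ, W-ε}: routing cost 74 + fixed 28 = 102.
All other subsets cost ≥ 99. Minimum total cost: 94.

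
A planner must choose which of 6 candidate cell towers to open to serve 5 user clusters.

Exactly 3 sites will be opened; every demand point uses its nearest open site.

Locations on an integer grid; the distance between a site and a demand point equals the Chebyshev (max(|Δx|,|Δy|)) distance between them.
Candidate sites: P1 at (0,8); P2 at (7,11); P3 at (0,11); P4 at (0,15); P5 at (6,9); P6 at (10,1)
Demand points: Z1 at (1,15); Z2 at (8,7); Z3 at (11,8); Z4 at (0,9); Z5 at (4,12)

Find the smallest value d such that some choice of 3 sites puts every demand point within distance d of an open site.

4

Open {P1, P2, P3}.
  Farthest demand point is Z1 at distance 4 (to P3); all others are ≤ 4.
With {P1, P2, P4} the worst case is 4.
With {P2, P3, P4} the worst case is 4.
No size-3 selection achieves below 4.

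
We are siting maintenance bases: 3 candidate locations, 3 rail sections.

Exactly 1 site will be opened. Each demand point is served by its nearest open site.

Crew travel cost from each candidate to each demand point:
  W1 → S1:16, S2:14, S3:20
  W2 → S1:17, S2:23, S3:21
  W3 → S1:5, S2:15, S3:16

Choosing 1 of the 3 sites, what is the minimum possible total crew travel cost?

Open {W3}.
  S1→W3 5, S2→W3 15, S3→W3 16  ⇒ total 36.
Compare {W1}: total 50.
Compare {W2}: total 61.

36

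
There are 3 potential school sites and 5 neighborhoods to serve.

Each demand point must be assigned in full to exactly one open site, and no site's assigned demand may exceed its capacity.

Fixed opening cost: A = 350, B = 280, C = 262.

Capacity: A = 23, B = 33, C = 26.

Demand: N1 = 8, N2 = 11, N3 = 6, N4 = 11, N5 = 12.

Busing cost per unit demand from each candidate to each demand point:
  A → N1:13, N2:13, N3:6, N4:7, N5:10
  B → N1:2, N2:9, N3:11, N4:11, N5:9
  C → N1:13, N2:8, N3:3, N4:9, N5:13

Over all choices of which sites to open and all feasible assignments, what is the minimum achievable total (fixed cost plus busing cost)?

Open {B, C}; cheapest assignment that respects the capacities:
  B (cap 33, load 31): N1, N2, N5 — cost 8×2 + 11×9 + 12×9 = 223
  C (cap 26, load 17): N3, N4 — cost 6×3 + 11×9 = 117
  Shipping 340, fixed 542 → total 882.
  Any other capacity-feasible assignment to {B, C} ships for at least 340.
Compare {A, B}: its best feasible assignment gives total 966.
Compare {A, C}: its best feasible assignment gives total 1019.
Every other set of open sites that can feasibly serve all demand totals ≥ 966 even under its best assignment. Minimum: 882.

882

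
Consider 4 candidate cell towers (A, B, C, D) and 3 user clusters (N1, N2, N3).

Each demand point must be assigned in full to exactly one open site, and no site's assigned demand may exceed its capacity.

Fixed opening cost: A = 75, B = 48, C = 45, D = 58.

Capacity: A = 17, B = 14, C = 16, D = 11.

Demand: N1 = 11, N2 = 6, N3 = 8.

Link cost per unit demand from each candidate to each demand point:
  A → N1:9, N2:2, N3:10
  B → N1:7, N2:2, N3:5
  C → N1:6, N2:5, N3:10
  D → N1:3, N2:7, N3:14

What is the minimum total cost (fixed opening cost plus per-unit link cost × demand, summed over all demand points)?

191

Open {B, D}; cheapest assignment that respects the capacities:
  B (cap 14, load 14): N2, N3 — cost 6×2 + 8×5 = 52
  D (cap 11, load 11): N1 — cost 11×3 = 33
  Shipping 85, fixed 106 → total 191.
  Any other capacity-feasible assignment to {B, D} ships for at least 85.
Compare {B, C}: its best feasible assignment gives total 211.
Compare {B, C, D}: its best feasible assignment gives total 236.
Every other set of open sites that can feasibly serve all demand totals ≥ 211 even under its best assignment. Minimum: 191.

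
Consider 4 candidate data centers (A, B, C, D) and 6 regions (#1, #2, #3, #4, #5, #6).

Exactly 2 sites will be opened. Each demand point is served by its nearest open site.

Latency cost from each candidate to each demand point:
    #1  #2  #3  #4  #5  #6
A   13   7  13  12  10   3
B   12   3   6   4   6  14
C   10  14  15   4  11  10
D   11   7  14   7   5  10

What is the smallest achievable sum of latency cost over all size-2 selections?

Open {A, B}.
  #1→B 12, #2→B 3, #3→B 6, #4→B 4, #5→B 6, #6→A 3  ⇒ total 34.
Compare {B, C}: total 39.
Compare {B, D}: total 39.
No size-2 selection does better; minimum is 34.

34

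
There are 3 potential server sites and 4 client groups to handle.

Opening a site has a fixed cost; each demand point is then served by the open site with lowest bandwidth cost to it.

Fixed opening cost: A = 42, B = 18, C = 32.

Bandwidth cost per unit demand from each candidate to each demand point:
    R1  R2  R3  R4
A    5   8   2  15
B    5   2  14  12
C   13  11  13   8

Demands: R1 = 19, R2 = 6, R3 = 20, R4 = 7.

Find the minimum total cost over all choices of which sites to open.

Open {A, B}: assign each demand point to its cheapest open site.
  R1→A 19×5=95, R2→B 6×2=12, R3→A 20×2=40, R4→B 7×12=84
  bandwidth cost 231, fixed 60 → total 291.
Compare {A, B, C}: bandwidth cost 203 + fixed 92 = 295.
Compare {A, C}: bandwidth cost 239 + fixed 74 = 313.
Compare {A}: bandwidth cost 288 + fixed 42 = 330.
All other subsets cost ≥ 295. Minimum total cost: 291.

291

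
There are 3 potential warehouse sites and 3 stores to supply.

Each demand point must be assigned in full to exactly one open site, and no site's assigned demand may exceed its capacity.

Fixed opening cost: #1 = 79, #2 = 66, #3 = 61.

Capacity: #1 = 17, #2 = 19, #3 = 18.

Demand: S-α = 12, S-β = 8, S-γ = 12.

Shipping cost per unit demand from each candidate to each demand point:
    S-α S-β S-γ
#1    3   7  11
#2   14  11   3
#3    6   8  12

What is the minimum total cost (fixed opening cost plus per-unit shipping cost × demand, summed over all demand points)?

Open {#1, #2, #3}; cheapest assignment that respects the capacities:
  #1 (cap 17, load 12): S-α — cost 12×3 = 36
  #2 (cap 19, load 12): S-γ — cost 12×3 = 36
  #3 (cap 18, load 8): S-β — cost 8×8 = 64
  Shipping 136, fixed 206 → total 342.
  Any other capacity-feasible assignment to {#1, #2, #3} ships for at least 136.
Total demand is 32; every other set of sites either has combined capacity below 32 or cannot fit the demands without splitting one across sites, so {#1, #2, #3} is the only feasible choice of open sites. Minimum: 342.

342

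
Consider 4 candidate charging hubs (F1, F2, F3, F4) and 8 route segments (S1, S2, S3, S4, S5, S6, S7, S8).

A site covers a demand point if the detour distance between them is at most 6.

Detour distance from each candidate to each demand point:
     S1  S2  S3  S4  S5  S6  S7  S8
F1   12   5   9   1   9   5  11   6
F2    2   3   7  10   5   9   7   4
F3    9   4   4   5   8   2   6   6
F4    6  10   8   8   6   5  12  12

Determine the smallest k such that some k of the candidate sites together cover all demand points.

Coverage sets (demand points within 6 of each site):
  F1: {S2, S4, S6, S8}
  F2: {S1, S2, S5, S8}
  F3: {S2, S3, S4, S6, S7, S8}
  F4: {S1, S5, S6}
No single site covers all 8 demand points.
But {F2, F3} covers everything, so the minimum is 2.

2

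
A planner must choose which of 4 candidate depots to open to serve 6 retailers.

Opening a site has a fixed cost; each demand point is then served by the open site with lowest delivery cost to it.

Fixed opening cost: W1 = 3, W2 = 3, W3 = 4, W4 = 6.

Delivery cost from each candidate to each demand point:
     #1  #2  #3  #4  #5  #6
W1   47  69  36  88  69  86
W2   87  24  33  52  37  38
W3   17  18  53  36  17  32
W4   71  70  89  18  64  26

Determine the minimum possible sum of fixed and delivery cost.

142

Open {W2, W3, W4}: assign each demand point to its cheapest open site.
  #1→W3 17, #2→W3 18, #3→W2 33, #4→W4 18, #5→W3 17, #6→W4 26
  delivery cost 129, fixed 13 → total 142.
Compare {W1, W3, W4}: delivery cost 132 + fixed 13 = 145.
Compare {W1, W2, W3, W4}: delivery cost 129 + fixed 16 = 145.
Compare {W3, W4}: delivery cost 149 + fixed 10 = 159.
All other subsets cost ≥ 145. Minimum total cost: 142.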